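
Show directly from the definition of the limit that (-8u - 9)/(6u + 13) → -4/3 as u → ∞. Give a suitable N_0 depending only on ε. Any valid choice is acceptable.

Fix ε > 0. We seek N_0 > 0 such that u > N_0 implies |(-8u - 9)/(6u + 13) + 4/3| < ε.
(-8u - 9)/(6u + 13) + 4/3 = (6(-8u - 9) − (-8)(6u + 13)) / (6(6u + 13)) = 50/(6(6u + 13)).
For u > 0 we have 6u + 13 > 6u, so |(-8u - 9)/(6u + 13) + 4/3| = 50/(6(6u + 13)) < 50/(6·6u) = (25/18)/u.
Thus |(-8u - 9)/(6u + 13) + 4/3| < ε whenever u > (25/18)/ε.
Take N_0 = (25/18)/ε. If u > N_0 then |(-8u - 9)/(6u + 13) + 4/3| < (25/18)/u < ε.

N_0 = (25/18)/ε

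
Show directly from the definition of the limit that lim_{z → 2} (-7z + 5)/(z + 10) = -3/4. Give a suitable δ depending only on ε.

Let ε > 0 be given. We want δ > 0 with 0 < |z − 2| < δ ⇒ |(-7z + 5)/(z + 10) + 3/4| < ε.
Combining over a common denominator, (-7z + 5)/(z + 10) + 3/4 = [(-7z + 5)·12 − (-9)·(z + 10)] / [12·(z + 10)] = -75(z − 2) / (12(z + 10)).
So |(-7z + 5)/(z + 10) + 3/4| = 75|z − 2| / (12·|z + 10|).
Require δ ≤ 6, so |z + 10| ≥ |12| − |z − 2| > 12 − 6 = 6.
Hence |(-7z + 5)/(z + 10) + 3/4| < 75|z − 2|/(12·6) = (25/24)|z − 2|, which is < ε once |z − 2| < (24/25)ε.
Take δ = min(6, (24/25)ε). Then 0 < |z − 2| < δ forces both bounds, so |(-7z + 5)/(z + 10) + 3/4| < ε.

δ = min(6, (24/25)ε)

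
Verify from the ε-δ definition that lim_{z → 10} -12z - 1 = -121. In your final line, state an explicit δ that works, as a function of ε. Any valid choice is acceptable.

δ = ε/12

Let ε > 0. We need δ > 0 so that 0 < |z − 10| < δ implies |(-12z - 1) + 121| < ε.
|(-12z - 1) + 121| = |-12z + 120| = 12|z − 10|.
So 12|z − 10| < ε exactly when |z − 10| < ε/12.
Choosing δ = ε/12 gives |(-12z - 1) + 121| = 12|z − 10| < ε whenever |z − 10| < δ.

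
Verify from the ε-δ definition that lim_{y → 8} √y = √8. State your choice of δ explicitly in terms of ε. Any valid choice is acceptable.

Fix ε > 0. We want δ > 0 such that 0 < |y − 8| < δ implies |√y − √8| < ε.
Multiplying by the conjugate, |√y − √8| = |y − 8|/(√y + √8).
Restrict δ ≤ 8 so that |y − 8| < 8 forces y > 0, and then √y + √8 > √8.
Hence |√y − √8| < |y − 8|/√8, which is < ε once |y − 8| < √8·ε.
Take δ = min(8, √8·ε). If 0 < |y − 8| < δ then y > 0 and |√y − √8| < |y − 8|/√8 < ε.

δ = min(8, √8·ε)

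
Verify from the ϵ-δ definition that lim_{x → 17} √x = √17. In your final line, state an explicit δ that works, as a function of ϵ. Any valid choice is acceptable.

δ = min(17, √17·ϵ)

Suppose ϵ > 0. We want δ > 0 such that 0 < |x − 17| < δ implies |√x − √17| < ϵ.
Rationalise: √x − √17 = (x − 17)/(√x + √17), so |√x − √17| = |x − 17|/(√x + √17).
Restrict δ ≤ 17 so that |x − 17| < 17 forces x > 0, and then √x + √17 > √17.
Hence |√x − √17| < |x − 17|/√17, which is < ϵ once |x − 17| < √17·ϵ.
Take δ = min(17, √17·ϵ). If 0 < |x − 17| < δ then x > 0 and |√x − √17| < |x − 17|/√17 < ϵ.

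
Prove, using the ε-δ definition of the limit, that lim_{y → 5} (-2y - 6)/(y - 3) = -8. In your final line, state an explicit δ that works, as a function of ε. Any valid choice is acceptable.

δ = min(1, (1/6)ε)

Let ε > 0 be given. We want δ > 0 with 0 < |y − 5| < δ ⇒ |(-2y - 6)/(y - 3) + 8| < ε.
Combining over a common denominator, (-2y - 6)/(y - 3) + 8 = [(-2y - 6)·2 − (-16)·(y - 3)] / [2·(y - 3)] = 12(y − 5) / (2(y - 3)).
So |(-2y - 6)/(y - 3) + 8| = 12|y − 5| / (2·|y − 3|).
Restrict δ ≤ 1. Then |y − 5| < 1 gives |y − 3| = |(y − 5) + 2| ≥ 2 − 1 = 1.
Hence |(-2y - 6)/(y - 3) + 8| < 12|y − 5|/(2·1) = 6|y − 5|, which is < ε once |y − 5| < (1/6)ε.
Take δ = min(1, (1/6)ε). Then 0 < |y − 5| < δ forces both bounds, so |(-2y - 6)/(y - 3) + 8| < ε.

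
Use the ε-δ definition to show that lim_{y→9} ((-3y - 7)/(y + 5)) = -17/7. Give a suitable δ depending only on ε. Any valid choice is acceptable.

Let ε > 0. We want δ > 0 with 0 < |y − 9| < δ ⇒ |(-3y - 7)/(y + 5) + 17/7| < ε.
Combining over a common denominator, (-3y - 7)/(y + 5) + 17/7 = [(-3y - 7)·14 − (-34)·(y + 5)] / [14·(y + 5)] = -8(y − 9) / (14(y + 5)).
So |(-3y - 7)/(y + 5) + 17/7| = 8|y − 9| / (14·|y + 5|).
Require δ ≤ 7, so |y + 5| ≥ |14| − |y − 9| > 14 − 7 = 7.
Hence |(-3y - 7)/(y + 5) + 17/7| < 8|y − 9|/(14·7) = (4/49)|y − 9|, which is < ε once |y − 9| < (49/4)ε.
Take δ = min(7, (49/4)ε). Then 0 < |y − 9| < δ forces both bounds, so |(-3y - 7)/(y + 5) + 17/7| < ε.

δ = min(7, (49/4)ε)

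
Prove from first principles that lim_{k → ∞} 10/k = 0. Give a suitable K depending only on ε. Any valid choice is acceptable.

K = 10/ε

Suppose ε > 0. For k ≥ 1, |10/k − 0| = 10/(k) ≤ 10/k.
We need 10/k < ε, i.e. k > 10/ε.
Take K = 10/ε. If k > K then |10/k| ≤ 10/k < ε.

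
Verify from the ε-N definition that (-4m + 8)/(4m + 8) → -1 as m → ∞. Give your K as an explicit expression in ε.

K = 4/ε

Fix ε > 0. For m ≥ 1, |(-4m + 8)/(4m + 8) + 1| = |64|/(4(4m + 8)) = 64/(4(4m + 8)).
Since 4m + 8 ≥ 4m for m ≥ 1, this is ≤ 64/(4·4m) = 4/m.
So |(-4m + 8)/(4m + 8) + 1| < ε whenever m > 4/ε.
Take K = 4/ε. If m > K then |(-4m + 8)/(4m + 8) + 1| ≤ 4/m < ε.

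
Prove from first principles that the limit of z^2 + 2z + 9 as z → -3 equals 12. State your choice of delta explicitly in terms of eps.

Let eps > 0. We want delta > 0 such that 0 < |z + 3| < delta implies |(z^2 + 2z + 9) − 12| < eps.
(z^2 + 2z + 9) − 12 = z^2 + 2z - 3 = (z + 3)(z - 1).
So |(z^2 + 2z + 9) − 12| = |z + 3|·|z - 1|.
Require delta ≤ 2. Then |z + 3| < 2 gives |z| < 5, and by the triangle inequality |z - 1| ≤ 5 + 1 = 6.
Hence |(z^2 + 2z + 9) − 12| ≤ 6|z + 3| < eps provided |z + 3| < eps/6.
Take delta = min(2, eps/6). Then 0 < |z + 3| < delta gives both |z + 3| < 2 and |z + 3| < eps/6, so |(z^2 + 2z + 9) − 12| < eps.

delta = min(2, eps/6)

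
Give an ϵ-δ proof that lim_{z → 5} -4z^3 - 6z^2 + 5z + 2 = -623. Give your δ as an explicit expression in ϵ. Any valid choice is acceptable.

Suppose ϵ > 0. We want δ > 0 such that 0 < |z − 5| < δ implies |(-4z^3 - 6z^2 + 5z + 2) + 623| < ϵ.
(-4z^3 - 6z^2 + 5z + 2) + 623 = -4z^3 - 6z^2 + 5z + 625 = (z − 5)(-4z^2 - 26z - 125).
So |(-4z^3 - 6z^2 + 5z + 2) + 623| = |z − 5|·|-4z^2 - 26z - 125|.
Require δ ≤ 1. Then |z − 5| < 1 gives |z| < 6, and by the triangle inequality |-4z^2 - 26z - 125| ≤ 4·6^2 + 26·6 + 125 = 425.
Hence |(-4z^3 - 6z^2 + 5z + 2) + 623| ≤ 425|z − 5| < ϵ provided |z − 5| < ϵ/425.
Choosing δ = min(1, ϵ/425) ensures both conditions, hence |(-4z^3 - 6z^2 + 5z + 2) + 623| < ϵ.

δ = min(1, ϵ/425)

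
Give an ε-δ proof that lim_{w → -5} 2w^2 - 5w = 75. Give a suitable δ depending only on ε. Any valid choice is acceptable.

δ = min(1, ε/27)

Fix ε > 0. We want δ > 0 such that 0 < |w + 5| < δ implies |(2w^2 - 5w) − 75| < ε.
(2w^2 - 5w) − 75 = 2w^2 - 5w - 75 = (w + 5)(2w - 15).
So |(2w^2 - 5w) − 75| = |w + 5|·|2w - 15|.
Assume first that |w + 5| < 1, so |w| < 6. Then |2w - 15| ≤ 2·6 + 15 = 27.
Hence |(2w^2 - 5w) − 75| ≤ 27|w + 5| < ε provided |w + 5| < ε/27.
Choosing δ = min(1, ε/27) ensures both conditions, hence |(2w^2 - 5w) − 75| < ε.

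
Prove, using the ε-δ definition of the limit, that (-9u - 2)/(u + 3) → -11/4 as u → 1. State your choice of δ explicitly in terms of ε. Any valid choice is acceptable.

Fix ε > 0. We want δ > 0 with 0 < |u − 1| < δ ⇒ |(-9u - 2)/(u + 3) + 11/4| < ε.
Combining over a common denominator, (-9u - 2)/(u + 3) + 11/4 = [(-9u - 2)·4 − (-11)·(u + 3)] / [4·(u + 3)] = -25(u − 1) / (4(u + 3)).
So |(-9u - 2)/(u + 3) + 11/4| = 25|u − 1| / (4·|u + 3|).
Require δ ≤ 2, so |u + 3| ≥ |4| − |u − 1| > 4 − 2 = 2.
Hence |(-9u - 2)/(u + 3) + 11/4| < 25|u − 1|/(4·2) = (25/8)|u − 1|, which is < ε once |u − 1| < (8/25)ε.
Take δ = min(2, (8/25)ε). Then 0 < |u − 1| < δ forces both bounds, so |(-9u - 2)/(u + 3) + 11/4| < ε.

δ = min(2, (8/25)ε)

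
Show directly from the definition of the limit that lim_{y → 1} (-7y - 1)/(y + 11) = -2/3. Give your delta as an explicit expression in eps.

delta = min(6, (18/19)eps)

Let eps > 0. We want delta > 0 with 0 < |y − 1| < delta ⇒ |(-7y - 1)/(y + 11) + 2/3| < eps.
Combining over a common denominator, (-7y - 1)/(y + 11) + 2/3 = [(-7y - 1)·12 − (-8)·(y + 11)] / [12·(y + 11)] = -76(y − 1) / (12(y + 11)).
So |(-7y - 1)/(y + 11) + 2/3| = 76|y − 1| / (12·|y + 11|).
Require delta ≤ 6, so |y + 11| ≥ |12| − |y − 1| > 12 − 6 = 6.
Hence |(-7y - 1)/(y + 11) + 2/3| < 76|y − 1|/(12·6) = (19/18)|y − 1|, which is < eps once |y − 1| < (18/19)eps.
Take delta = min(6, (18/19)eps). Then 0 < |y − 1| < delta forces both bounds, so |(-7y - 1)/(y + 11) + 2/3| < eps.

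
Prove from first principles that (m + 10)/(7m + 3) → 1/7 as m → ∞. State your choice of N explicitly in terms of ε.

Fix ε > 0. For m ≥ 1, |(m + 10)/(7m + 3) − (1/7)| = |67|/(7(7m + 3)) = 67/(7(7m + 3)).
Since 7m + 3 ≥ 7m for m ≥ 1, this is ≤ 67/(7·7m) = (67/49)/m.
So |(m + 10)/(7m + 3) − (1/7)| < ε whenever m > (67/49)/ε.
Take N = (67/49)/ε. If m > N then |(m + 10)/(7m + 3) − (1/7)| ≤ (67/49)/m < ε.

N = (67/49)/ε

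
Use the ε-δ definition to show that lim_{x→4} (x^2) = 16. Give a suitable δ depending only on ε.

Fix ε > 0. We seek δ > 0 with 0 < |x − 4| < δ ⇒ |x^2 − 16| < ε.
Factor: x^2 − 16 = (x − 4)(x + 4), so |x^2 − 16| = |x − 4|·|x + 4|.
Restrict δ ≤ 2. Then |x − 4| < 2 gives |x| < 6, so by the triangle inequality |x + 4| ≤ 6 + 4 = 10.
Hence |x^2 − 16| ≤ 10|x − 4|, which is < ε once |x − 4| < ε/10.
Take δ = min(2, ε/10). If 0 < |x − 4| < δ then both bounds hold and |x^2 − 16| ≤ 10|x − 4| < 10·(ε/10) = ε.

δ = min(2, ε/10)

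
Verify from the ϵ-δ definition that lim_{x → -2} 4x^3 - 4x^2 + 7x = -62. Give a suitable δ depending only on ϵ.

Let ϵ > 0. We want δ > 0 such that 0 < |x + 2| < δ implies |(4x^3 - 4x^2 + 7x) + 62| < ϵ.
(4x^3 - 4x^2 + 7x) + 62 = 4x^3 - 4x^2 + 7x + 62 = (x + 2)(4x^2 - 12x + 31).
So |(4x^3 - 4x^2 + 7x) + 62| = |x + 2|·|4x^2 - 12x + 31|.
Require δ ≤ 2. Then |x + 2| < 2 gives |x| < 4, and by the triangle inequality |4x^2 - 12x + 31| ≤ 4·4^2 + 12·4 + 31 = 143.
Hence |(4x^3 - 4x^2 + 7x) + 62| ≤ 143|x + 2| < ϵ provided |x + 2| < ϵ/143.
Take δ = min(2, ϵ/143). Then 0 < |x + 2| < δ gives both |x + 2| < 2 and |x + 2| < ϵ/143, so |(4x^3 - 4x^2 + 7x) + 62| < ϵ.

δ = min(2, ϵ/143)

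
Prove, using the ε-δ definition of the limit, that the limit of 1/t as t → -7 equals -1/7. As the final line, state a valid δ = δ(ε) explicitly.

Let ε > 0 be given. We seek δ > 0 such that 0 < |t + 7| < δ implies |1/t + 1/7| < ε.
|1/t + 1/7| = |-7 − t|/(7·|t|) = |t + 7|/(7|t|).
Require δ ≤ 7/2 so that |t| > 7 − 7/2 = 7/2, hence 7|t| > 49/2.
Then |1/t + 1/7| < |t + 7|/(49/2), which is < ε when |t + 7| < (49/2)ε.
Take δ = min(7/2, (49/2)ε). Then 0 < |t + 7| < δ gives both |t + 7| < 7/2 and |t + 7| < (49/2)ε, so |1/t + 1/7| < ε.

δ = min(7/2, (49/2)ε)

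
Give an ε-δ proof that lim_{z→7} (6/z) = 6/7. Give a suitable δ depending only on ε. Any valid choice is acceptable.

δ = min(7/2, (49/12)ε)

Suppose ε > 0. We seek δ > 0 such that 0 < |z − 7| < δ implies |6/z − (6/7)| < ε.
|6/z − (6/7)| = 6·|7 − z|/(7·|z|) = 6|z − 7|/(7|z|).
Restrict δ ≤ 7/2. Then |z − 7| < 7/2 gives |z| > 7/2, so 7|z| > 49/2.
Then |6/z − (6/7)| < 6|z − 7|/(49/2), which is < ε when |z − 7| < (49/12)ε.
Take δ = min(7/2, (49/12)ε). Then 0 < |z − 7| < δ gives both |z − 7| < 7/2 and |z − 7| < (49/12)ε, so |6/z − (6/7)| < ε.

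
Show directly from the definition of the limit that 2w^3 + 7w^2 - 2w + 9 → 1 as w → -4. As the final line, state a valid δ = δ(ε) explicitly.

δ = min(1, ε/57)

Let ε > 0. We want δ > 0 such that 0 < |w + 4| < δ implies |(2w^3 + 7w^2 - 2w + 9) − 1| < ε.
(2w^3 + 7w^2 - 2w + 9) − 1 = 2w^3 + 7w^2 - 2w + 8 = (w + 4)(2w^2 - w + 2).
So |(2w^3 + 7w^2 - 2w + 9) − 1| = |w + 4|·|2w^2 - w + 2|.
Assume first that |w + 4| < 1, so |w| < 5. Then |2w^2 - w + 2| ≤ 2·5^2 + 5 + 2 = 57.
Hence |(2w^3 + 7w^2 - 2w + 9) − 1| ≤ 57|w + 4| < ε provided |w + 4| < ε/57.
Take δ = min(1, ε/57). Then 0 < |w + 4| < δ gives both |w + 4| < 1 and |w + 4| < ε/57, so |(2w^3 + 7w^2 - 2w + 9) − 1| < ε.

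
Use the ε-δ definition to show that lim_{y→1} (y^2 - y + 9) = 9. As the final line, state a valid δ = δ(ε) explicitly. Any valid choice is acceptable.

δ = min(1, ε/2)

Let ε > 0. We want δ > 0 such that 0 < |y − 1| < δ implies |(y^2 - y + 9) − 9| < ε.
(y^2 - y + 9) − 9 = y^2 - y = (y − 1)(y).
So |(y^2 - y + 9) − 9| = |y − 1|·|y|.
Require δ ≤ 1. Then |y − 1| < 1 gives |y| < 2, and by the triangle inequality |y| ≤ 2 = 2.
Hence |(y^2 - y + 9) − 9| ≤ 2|y − 1| < ε provided |y − 1| < ε/2.
Take δ = min(1, ε/2). Then 0 < |y − 1| < δ gives both |y − 1| < 1 and |y − 1| < ε/2, so |(y^2 - y + 9) − 9| < ε.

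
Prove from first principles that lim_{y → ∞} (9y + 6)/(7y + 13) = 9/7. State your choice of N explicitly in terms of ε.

Let ε > 0 be given. We seek N > 0 such that y > N implies |(9y + 6)/(7y + 13) − (9/7)| < ε.
(9y + 6)/(7y + 13) − (9/7) = (7(9y + 6) − 9(7y + 13)) / (7(7y + 13)) = -75/(7(7y + 13)).
For y > 0 we have 7y + 13 > 7y, so |(9y + 6)/(7y + 13) − (9/7)| = 75/(7(7y + 13)) < 75/(7·7y) = (75/49)/y.
Thus |(9y + 6)/(7y + 13) − (9/7)| < ε whenever y > (75/49)/ε.
Take N = (75/49)/ε. If y > N then |(9y + 6)/(7y + 13) − (9/7)| < (75/49)/y < ε.

N = (75/49)/ε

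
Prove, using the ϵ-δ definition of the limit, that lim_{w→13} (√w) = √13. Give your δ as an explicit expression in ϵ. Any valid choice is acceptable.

Let ϵ > 0. We want δ > 0 such that 0 < |w − 13| < δ implies |√w − √13| < ϵ.
Multiplying by the conjugate, |√w − √13| = |w − 13|/(√w + √13).
Restrict δ ≤ 13 so that |w − 13| < 13 forces w > 0, and then √w + √13 > √13.
Hence |√w − √13| < |w − 13|/√13, which is < ϵ once |w − 13| < √13·ϵ.
Take δ = min(13, √13·ϵ). If 0 < |w − 13| < δ then w > 0 and |√w − √13| < |w − 13|/√13 < ϵ.

δ = min(13, √13·ϵ)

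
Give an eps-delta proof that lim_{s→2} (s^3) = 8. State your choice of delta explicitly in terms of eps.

Let eps > 0. We seek delta > 0 with 0 < |s − 2| < delta ⇒ |s^3 − 8| < eps.
Factor: s^3 − 8 = (s − 2)(s^2 + 2s + 4), so |s^3 − 8| = |s − 2|·|s^2 + 2s + 4|.
Impose delta ≤ 1 so that |s| < 3; then |s^2 + 2s + 4| ≤ 19.
Hence |s^3 − 8| ≤ 19|s − 2|, which is < eps once |s − 2| < eps/19.
Take delta = min(1, eps/19). If 0 < |s − 2| < delta then both bounds hold and |s^3 − 8| ≤ 19|s − 2| < 19·(eps/19) = eps.

delta = min(1, eps/19)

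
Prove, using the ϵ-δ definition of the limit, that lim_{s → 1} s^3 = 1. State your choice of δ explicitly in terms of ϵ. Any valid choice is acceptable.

δ = min(2, ϵ/13)

Let ϵ > 0 be given. We seek δ > 0 with 0 < |s − 1| < δ ⇒ |s^3 − 1| < ϵ.
Factor: s^3 − 1 = (s − 1)(s^2 + s + 1), so |s^3 − 1| = |s − 1|·|s^2 + s + 1|.
Impose δ ≤ 2 so that |s| < 3; then |s^2 + s + 1| ≤ 13.
Hence |s^3 − 1| ≤ 13|s − 1|, which is < ϵ once |s − 1| < ϵ/13.
Take δ = min(2, ϵ/13). If 0 < |s − 1| < δ then both bounds hold and |s^3 − 1| ≤ 13|s − 1| < 13·(ϵ/13) = ϵ.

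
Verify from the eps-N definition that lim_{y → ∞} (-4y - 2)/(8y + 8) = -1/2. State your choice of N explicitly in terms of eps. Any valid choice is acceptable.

N = (1/4)/eps

Suppose eps > 0. We seek N > 0 such that y > N implies |(-4y - 2)/(8y + 8) + 1/2| < eps.
(-4y - 2)/(8y + 8) + 1/2 = (8(-4y - 2) − (-4)(8y + 8)) / (8(8y + 8)) = 16/(8(8y + 8)).
For y > 0 we have 8y + 8 > 8y, so |(-4y - 2)/(8y + 8) + 1/2| = 16/(8(8y + 8)) < 16/(8·8y) = (1/4)/y.
Thus |(-4y - 2)/(8y + 8) + 1/2| < eps whenever y > (1/4)/eps.
Take N = (1/4)/eps. If y > N then |(-4y - 2)/(8y + 8) + 1/2| < (1/4)/y < eps.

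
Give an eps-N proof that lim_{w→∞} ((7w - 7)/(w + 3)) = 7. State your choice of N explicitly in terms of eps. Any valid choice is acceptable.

N = 28/eps

Fix eps > 0. We seek N > 0 such that w > N implies |(7w - 7)/(w + 3) − 7| < eps.
(7w - 7)/(w + 3) − 7 = ((7w - 7) − 7(w + 3)) / ((w + 3)) = -28/((w + 3)).
For w > 0 we have w + 3 > w, so |(7w - 7)/(w + 3) − 7| = 28/((w + 3)) < 28/(w) = 28/w.
Thus |(7w - 7)/(w + 3) − 7| < eps whenever w > 28/eps.
Take N = 28/eps. If w > N then |(7w - 7)/(w + 3) − 7| < 28/w < eps.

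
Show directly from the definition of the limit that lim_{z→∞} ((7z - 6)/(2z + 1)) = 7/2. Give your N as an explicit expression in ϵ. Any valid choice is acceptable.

N = (19/4)/ϵ

Suppose ϵ > 0. We seek N > 0 such that z > N implies |(7z - 6)/(2z + 1) − (7/2)| < ϵ.
(7z - 6)/(2z + 1) − (7/2) = (2(7z - 6) − 7(2z + 1)) / (2(2z + 1)) = -19/(2(2z + 1)).
For z > 0 we have 2z + 1 > 2z, so |(7z - 6)/(2z + 1) − (7/2)| = 19/(2(2z + 1)) < 19/(2·2z) = (19/4)/z.
Thus |(7z - 6)/(2z + 1) − (7/2)| < ϵ whenever z > (19/4)/ϵ.
Take N = (19/4)/ϵ. If z > N then |(7z - 6)/(2z + 1) − (7/2)| < (19/4)/z < ϵ.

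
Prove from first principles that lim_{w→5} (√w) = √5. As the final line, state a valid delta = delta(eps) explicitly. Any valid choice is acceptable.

Fix eps > 0. We want delta > 0 such that 0 < |w − 5| < delta implies |√w − √5| < eps.
Multiplying by the conjugate, |√w − √5| = |w − 5|/(√w + √5).
Restrict delta ≤ 5 so that |w − 5| < 5 forces w > 0, and then √w + √5 > √5.
Hence |√w − √5| < |w − 5|/√5, which is < eps once |w − 5| < √5·eps.
Take delta = min(5, √5·eps). If 0 < |w − 5| < delta then w > 0 and |√w − √5| < |w − 5|/√5 < eps.

delta = min(5, √5·eps)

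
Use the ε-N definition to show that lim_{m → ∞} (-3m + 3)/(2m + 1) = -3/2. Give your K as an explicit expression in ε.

Let ε > 0. For m ≥ 1, |(-3m + 3)/(2m + 1) + 3/2| = |9|/(2(2m + 1)) = 9/(2(2m + 1)).
Since 2m + 1 ≥ 2m for m ≥ 1, this is ≤ 9/(2·2m) = (9/4)/m.
So |(-3m + 3)/(2m + 1) + 3/2| < ε whenever m > (9/4)/ε.
Take K = (9/4)/ε. If m > K then |(-3m + 3)/(2m + 1) + 3/2| ≤ (9/4)/m < ε.

K = (9/4)/ε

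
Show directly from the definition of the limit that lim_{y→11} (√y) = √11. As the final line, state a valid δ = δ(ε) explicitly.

Suppose ε > 0. We want δ > 0 such that 0 < |y − 11| < δ implies |√y − √11| < ε.
Multiplying by the conjugate, |√y − √11| = |y − 11|/(√y + √11).
Restrict δ ≤ 11 so that |y − 11| < 11 forces y > 0, and then √y + √11 > √11.
Hence |√y − √11| < |y − 11|/√11, which is < ε once |y − 11| < √11·ε.
Take δ = min(11, √11·ε). If 0 < |y − 11| < δ then y > 0 and |√y − √11| < |y − 11|/√11 < ε.

δ = min(11, √11·ε)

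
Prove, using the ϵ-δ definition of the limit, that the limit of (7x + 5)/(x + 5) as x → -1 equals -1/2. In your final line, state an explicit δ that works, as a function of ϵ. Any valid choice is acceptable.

δ = min(2, (4/15)ϵ)

Suppose ϵ > 0. We want δ > 0 with 0 < |x + 1| < δ ⇒ |(7x + 5)/(x + 5) + 1/2| < ϵ.
Combining over a common denominator, (7x + 5)/(x + 5) + 1/2 = [(7x + 5)·4 − (-2)·(x + 5)] / [4·(x + 5)] = 30(x + 1) / (4(x + 5)).
So |(7x + 5)/(x + 5) + 1/2| = 30|x + 1| / (4·|x + 5|).
Require δ ≤ 2, so |x + 5| ≥ |4| − |x + 1| > 4 − 2 = 2.
Hence |(7x + 5)/(x + 5) + 1/2| < 30|x + 1|/(4·2) = (15/4)|x + 1|, which is < ϵ once |x + 1| < (4/15)ϵ.
Take δ = min(2, (4/15)ϵ). Then 0 < |x + 1| < δ forces both bounds, so |(7x + 5)/(x + 5) + 1/2| < ϵ.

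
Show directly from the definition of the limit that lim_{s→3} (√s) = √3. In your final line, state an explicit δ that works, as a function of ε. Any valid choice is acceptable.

δ = min(3, √3·ε)

Let ε > 0 be given. We want δ > 0 such that 0 < |s − 3| < δ implies |√s − √3| < ε.
Multiplying by the conjugate, |√s − √3| = |s − 3|/(√s + √3).
Restrict δ ≤ 3 so that |s − 3| < 3 forces s > 0, and then √s + √3 > √3.
Hence |√s − √3| < |s − 3|/√3, which is < ε once |s − 3| < √3·ε.
Take δ = min(3, √3·ε). If 0 < |s − 3| < δ then s > 0 and |√s − √3| < |s − 3|/√3 < ε.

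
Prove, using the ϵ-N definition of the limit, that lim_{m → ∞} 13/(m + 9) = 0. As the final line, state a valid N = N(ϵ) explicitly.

N = 13/ϵ

Suppose ϵ > 0. For m ≥ 1, |13/(m + 9) − 0| = 13/(m + 9) ≤ 13/m.
We need 13/m < ϵ, i.e. m > 13/ϵ.
Take N = 13/ϵ. If m > N then |13/(m + 9)| ≤ 13/m < ϵ.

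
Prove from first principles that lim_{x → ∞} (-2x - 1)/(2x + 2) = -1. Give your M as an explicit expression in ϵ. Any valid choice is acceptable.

M = (1/2)/ϵ

Fix ϵ > 0. We seek M > 0 such that x > M implies |(-2x - 1)/(2x + 2) + 1| < ϵ.
(-2x - 1)/(2x + 2) + 1 = (2(-2x - 1) − (-2)(2x + 2)) / (2(2x + 2)) = 2/(2(2x + 2)).
For x > 0 we have 2x + 2 > 2x, so |(-2x - 1)/(2x + 2) + 1| = 2/(2(2x + 2)) < 2/(2·2x) = (1/2)/x.
Thus |(-2x - 1)/(2x + 2) + 1| < ϵ whenever x > (1/2)/ϵ.
Take M = (1/2)/ϵ. If x > M then |(-2x - 1)/(2x + 2) + 1| < (1/2)/x < ϵ.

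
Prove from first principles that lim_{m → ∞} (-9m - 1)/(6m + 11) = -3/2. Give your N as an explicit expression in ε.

Let ε > 0 be given. For m ≥ 1, |(-9m - 1)/(6m + 11) + 3/2| = |93|/(6(6m + 11)) = 93/(6(6m + 11)).
Since 6m + 11 ≥ 6m for m ≥ 1, this is ≤ 93/(6·6m) = (31/12)/m.
So |(-9m - 1)/(6m + 11) + 3/2| < ε whenever m > (31/12)/ε.
Take N = (31/12)/ε. If m > N then |(-9m - 1)/(6m + 11) + 3/2| ≤ (31/12)/m < ε.

N = (31/12)/ε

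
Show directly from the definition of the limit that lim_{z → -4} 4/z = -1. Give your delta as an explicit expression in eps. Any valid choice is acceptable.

delta = min(2, 2eps)

Let eps > 0 be given. We seek delta > 0 such that 0 < |z + 4| < delta implies |4/z + 1| < eps.
|4/z + 1| = 4·|-4 − z|/(4·|z|) = 4|z + 4|/(4|z|).
Restrict delta ≤ 2. Then |z + 4| < 2 gives |z| > 2, so 4|z| > 8.
Then |4/z + 1| < 4|z + 4|/8, which is < eps when |z + 4| < 2eps.
Take delta = min(2, 2eps). Then 0 < |z + 4| < delta gives both |z + 4| < 2 and |z + 4| < 2eps, so |4/z + 1| < eps.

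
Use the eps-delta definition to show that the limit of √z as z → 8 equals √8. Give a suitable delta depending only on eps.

delta = min(8, √8·eps)

Let eps > 0 be given. We want delta > 0 such that 0 < |z − 8| < delta implies |√z − √8| < eps.
Rationalise: √z − √8 = (z − 8)/(√z + √8), so |√z − √8| = |z − 8|/(√z + √8).
Restrict delta ≤ 8 so that |z − 8| < 8 forces z > 0, and then √z + √8 > √8.
Hence |√z − √8| < |z − 8|/√8, which is < eps once |z − 8| < √8·eps.
Take delta = min(8, √8·eps). If 0 < |z − 8| < delta then z > 0 and |√z − √8| < |z − 8|/√8 < eps.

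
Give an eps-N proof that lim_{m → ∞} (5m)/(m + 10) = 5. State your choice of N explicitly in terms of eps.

Let eps > 0 be given. For m ≥ 1, |(5m)/(m + 10) − 5| = |-50|/((m + 10)) = 50/((m + 10)).
Since m + 10 ≥ m for m ≥ 1, this is ≤ 50/(m) = 50/m.
So |(5m)/(m + 10) − 5| < eps whenever m > 50/eps.
Take N = 50/eps. If m > N then |(5m)/(m + 10) − 5| ≤ 50/m < eps.

N = 50/eps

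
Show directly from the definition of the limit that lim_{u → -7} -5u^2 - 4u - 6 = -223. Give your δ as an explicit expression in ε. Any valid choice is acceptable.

δ = min(2, ε/76)

Let ε > 0. We want δ > 0 such that 0 < |u + 7| < δ implies |(-5u^2 - 4u - 6) + 223| < ε.
(-5u^2 - 4u - 6) + 223 = -5u^2 - 4u + 217 = (u + 7)(-5u + 31).
So |(-5u^2 - 4u - 6) + 223| = |u + 7|·|-5u + 31|.
Require δ ≤ 2. Then |u + 7| < 2 gives |u| < 9, and by the triangle inequality |-5u + 31| ≤ 5·9 + 31 = 76.
Hence |(-5u^2 - 4u - 6) + 223| ≤ 76|u + 7| < ε provided |u + 7| < ε/76.
Take δ = min(2, ε/76). Then 0 < |u + 7| < δ gives both |u + 7| < 2 and |u + 7| < ε/76, so |(-5u^2 - 4u - 6) + 223| < ε.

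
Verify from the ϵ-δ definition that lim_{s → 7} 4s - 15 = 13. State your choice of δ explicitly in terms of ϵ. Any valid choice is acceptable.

δ = ϵ/4

Let ϵ > 0. We need δ > 0 so that 0 < |s − 7| < δ implies |(4s - 15) − 13| < ϵ.
|(4s - 15) − 13| = |4s - 28| = 4|s − 7|.
Thus it suffices that |s − 7| < ϵ/4.
Choosing δ = ϵ/4 gives |(4s - 15) − 13| = 4|s − 7| < ϵ whenever |s − 7| < δ.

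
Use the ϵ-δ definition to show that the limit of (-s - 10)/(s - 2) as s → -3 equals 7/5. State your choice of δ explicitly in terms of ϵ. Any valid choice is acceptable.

Fix ϵ > 0. We want δ > 0 with 0 < |s + 3| < δ ⇒ |(-s - 10)/(s - 2) − (7/5)| < ϵ.
Combining over a common denominator, (-s - 10)/(s - 2) − (7/5) = [(-s - 10)·(-5) − (-7)·(s - 2)] / [(-5)·(s - 2)] = 12(s + 3) / ((-5)(s - 2)).
So |(-s - 10)/(s - 2) − (7/5)| = 12|s + 3| / (5·|s − 2|).
Require δ ≤ 5/2, so |s − 2| ≥ |-5| − |s + 3| > 5 − 5/2 = 5/2.
Hence |(-s - 10)/(s - 2) − (7/5)| < 12|s + 3|/(5·(5/2)) = (24/25)|s + 3|, which is < ϵ once |s + 3| < (25/24)ϵ.
Take δ = min(5/2, (25/24)ϵ). Then 0 < |s + 3| < δ forces both bounds, so |(-s - 10)/(s - 2) − (7/5)| < ϵ.

δ = min(5/2, (25/24)ϵ)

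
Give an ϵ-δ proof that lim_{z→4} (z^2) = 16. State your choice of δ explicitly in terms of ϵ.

Let ϵ > 0. We seek δ > 0 with 0 < |z − 4| < δ ⇒ |z^2 − 16| < ϵ.
Factor: z^2 − 16 = (z − 4)(z + 4), so |z^2 − 16| = |z − 4|·|z + 4|.
Impose δ ≤ 1 so that |z| < 5; then |z + 4| ≤ 9.
Hence |z^2 − 16| ≤ 9|z − 4|, which is < ϵ once |z − 4| < ϵ/9.
Take δ = min(1, ϵ/9). If 0 < |z − 4| < δ then both bounds hold and |z^2 − 16| ≤ 9|z − 4| < 9·(ϵ/9) = ϵ.

δ = min(1, ϵ/9)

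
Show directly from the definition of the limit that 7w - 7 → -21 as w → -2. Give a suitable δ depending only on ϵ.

Fix ϵ > 0. We need δ > 0 so that 0 < |w + 2| < δ implies |(7w - 7) + 21| < ϵ.
Since (7w - 7) + 21 = 7(w + 2), we have |(7w - 7) + 21| = 7|w + 2|.
Thus it suffices that |w + 2| < ϵ/7.
Take δ = ϵ/7. If 0 < |w + 2| < δ then |(7w - 7) + 21| = 7|w + 2| < 7·(ϵ/7) = ϵ.

δ = ϵ/7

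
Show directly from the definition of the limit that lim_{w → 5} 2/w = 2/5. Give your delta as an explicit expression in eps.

delta = min(5/2, (25/4)eps)

Let eps > 0. We seek delta > 0 such that 0 < |w − 5| < delta implies |2/w − (2/5)| < eps.
|2/w − (2/5)| = 2·|5 − w|/(5·|w|) = 2|w − 5|/(5|w|).
Restrict delta ≤ 5/2. Then |w − 5| < 5/2 gives |w| > 5/2, so 5|w| > 25/2.
Then |2/w − (2/5)| < 2|w − 5|/(25/2), which is < eps when |w − 5| < (25/4)eps.
Take delta = min(5/2, (25/4)eps). Then 0 < |w − 5| < delta gives both |w − 5| < 5/2 and |w − 5| < (25/4)eps, so |2/w − (2/5)| < eps.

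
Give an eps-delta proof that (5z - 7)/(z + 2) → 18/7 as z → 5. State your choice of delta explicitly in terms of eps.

Let eps > 0. We want delta > 0 with 0 < |z − 5| < delta ⇒ |(5z - 7)/(z + 2) − (18/7)| < eps.
Combining over a common denominator, (5z - 7)/(z + 2) − (18/7) = [(5z - 7)·7 − 18·(z + 2)] / [7·(z + 2)] = 17(z − 5) / (7(z + 2)).
So |(5z - 7)/(z + 2) − (18/7)| = 17|z − 5| / (7·|z + 2|).
Restrict delta ≤ 7/2. Then |z − 5| < 7/2 gives |z + 2| = |(z − 5) + 7| ≥ 7 − 7/2 = 7/2.
Hence |(5z - 7)/(z + 2) − (18/7)| < 17|z − 5|/(7·(7/2)) = (34/49)|z − 5|, which is < eps once |z − 5| < (49/34)eps.
Take delta = min(7/2, (49/34)eps). Then 0 < |z − 5| < delta forces both bounds, so |(5z - 7)/(z + 2) − (18/7)| < eps.

delta = min(7/2, (49/34)eps)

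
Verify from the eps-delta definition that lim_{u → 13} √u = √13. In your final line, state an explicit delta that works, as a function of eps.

Let eps > 0 be given. We want delta > 0 such that 0 < |u − 13| < delta implies |√u − √13| < eps.
Multiplying by the conjugate, |√u − √13| = |u − 13|/(√u + √13).
Restrict delta ≤ 13 so that |u − 13| < 13 forces u > 0, and then √u + √13 > √13.
Hence |√u − √13| < |u − 13|/√13, which is < eps once |u − 13| < √13·eps.
Take delta = min(13, √13·eps). If 0 < |u − 13| < delta then u > 0 and |√u − √13| < |u − 13|/√13 < eps.

delta = min(13, √13·eps)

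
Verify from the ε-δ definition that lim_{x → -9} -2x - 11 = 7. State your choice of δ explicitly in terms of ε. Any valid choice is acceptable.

Fix ε > 0. We need δ > 0 so that 0 < |x + 9| < δ implies |(-2x - 11) − 7| < ε.
|(-2x - 11) − 7| = |-2x - 18| = 2|x + 9|.
So 2|x + 9| < ε exactly when |x + 9| < ε/2.
Take δ = ε/2. If 0 < |x + 9| < δ then |(-2x - 11) − 7| = 2|x + 9| < 2·(ε/2) = ε.

δ = ε/2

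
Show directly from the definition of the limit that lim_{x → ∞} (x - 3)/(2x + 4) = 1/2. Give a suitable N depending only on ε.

N = (5/2)/ε

Let ε > 0. We seek N > 0 such that x > N implies |(x - 3)/(2x + 4) − (1/2)| < ε.
(x - 3)/(2x + 4) − (1/2) = (2(x - 3) − (2x + 4)) / (2(2x + 4)) = -10/(2(2x + 4)).
For x > 0 we have 2x + 4 > 2x, so |(x - 3)/(2x + 4) − (1/2)| = 10/(2(2x + 4)) < 10/(2·2x) = (5/2)/x.
Thus |(x - 3)/(2x + 4) − (1/2)| < ε whenever x > (5/2)/ε.
Take N = (5/2)/ε. If x > N then |(x - 3)/(2x + 4) − (1/2)| < (5/2)/x < ε.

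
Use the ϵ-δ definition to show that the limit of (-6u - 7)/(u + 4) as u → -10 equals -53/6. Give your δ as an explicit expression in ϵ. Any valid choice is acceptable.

Fix ϵ > 0. We want δ > 0 with 0 < |u + 10| < δ ⇒ |(-6u - 7)/(u + 4) + 53/6| < ϵ.
Combining over a common denominator, (-6u - 7)/(u + 4) + 53/6 = [(-6u - 7)·(-6) − 53·(u + 4)] / [(-6)·(u + 4)] = -17(u + 10) / ((-6)(u + 4)).
So |(-6u - 7)/(u + 4) + 53/6| = 17|u + 10| / (6·|u + 4|).
Restrict δ ≤ 3. Then |u + 10| < 3 gives |u + 4| = |(u + 10) + (-6)| ≥ 6 − 3 = 3.
Hence |(-6u - 7)/(u + 4) + 53/6| < 17|u + 10|/(6·3) = (17/18)|u + 10|, which is < ϵ once |u + 10| < (18/17)ϵ.
Take δ = min(3, (18/17)ϵ). Then 0 < |u + 10| < δ forces both bounds, so |(-6u - 7)/(u + 4) + 53/6| < ϵ.

δ = min(3, (18/17)ϵ)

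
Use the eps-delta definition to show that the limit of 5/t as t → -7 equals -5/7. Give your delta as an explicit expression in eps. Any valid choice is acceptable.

delta = min(7/2, (49/10)eps)

Let eps > 0 be given. We seek delta > 0 such that 0 < |t + 7| < delta implies |5/t + 5/7| < eps.
|5/t + 5/7| = 5·|-7 − t|/(7·|t|) = 5|t + 7|/(7|t|).
Require delta ≤ 7/2 so that |t| > 7 − 7/2 = 7/2, hence 7|t| > 49/2.
Then |5/t + 5/7| < 5|t + 7|/(49/2), which is < eps when |t + 7| < (49/10)eps.
Take delta = min(7/2, (49/10)eps). Then 0 < |t + 7| < delta gives both |t + 7| < 7/2 and |t + 7| < (49/10)eps, so |5/t + 5/7| < eps.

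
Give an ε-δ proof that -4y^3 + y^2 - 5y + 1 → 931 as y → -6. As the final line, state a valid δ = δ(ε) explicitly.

δ = min(1, ε/526)

Fix ε > 0. We want δ > 0 such that 0 < |y + 6| < δ implies |(-4y^3 + y^2 - 5y + 1) − 931| < ε.
(-4y^3 + y^2 - 5y + 1) − 931 = -4y^3 + y^2 - 5y - 930 = (y + 6)(-4y^2 + 25y - 155).
So |(-4y^3 + y^2 - 5y + 1) − 931| = |y + 6|·|-4y^2 + 25y - 155|.
Require δ ≤ 1. Then |y + 6| < 1 gives |y| < 7, and by the triangle inequality |-4y^2 + 25y - 155| ≤ 4·7^2 + 25·7 + 155 = 526.
Hence |(-4y^3 + y^2 - 5y + 1) − 931| ≤ 526|y + 6| < ε provided |y + 6| < ε/526.
Take δ = min(1, ε/526). Then 0 < |y + 6| < δ gives both |y + 6| < 1 and |y + 6| < ε/526, so |(-4y^3 + y^2 - 5y + 1) − 931| < ε.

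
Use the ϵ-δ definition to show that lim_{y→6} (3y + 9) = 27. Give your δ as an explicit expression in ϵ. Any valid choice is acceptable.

Fix ϵ > 0. We need δ > 0 so that 0 < |y − 6| < δ implies |(3y + 9) − 27| < ϵ.
Since (3y + 9) − 27 = 3(y − 6), we have |(3y + 9) − 27| = 3|y − 6|.
Thus it suffices that |y − 6| < ϵ/3.
Choosing δ = ϵ/3 gives |(3y + 9) − 27| = 3|y − 6| < ϵ whenever |y − 6| < δ.

δ = ϵ/3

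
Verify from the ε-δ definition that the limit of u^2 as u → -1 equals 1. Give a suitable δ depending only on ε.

Suppose ε > 0. We seek δ > 0 with 0 < |u + 1| < δ ⇒ |u^2 − 1| < ε.
Factor: u^2 − 1 = (u + 1)(u - 1), so |u^2 − 1| = |u + 1|·|u - 1|.
Impose δ ≤ 1 so that |u| < 2; then |u - 1| ≤ 3.
Hence |u^2 − 1| ≤ 3|u + 1|, which is < ε once |u + 1| < ε/3.
Take δ = min(1, ε/3). If 0 < |u + 1| < δ then both bounds hold and |u^2 − 1| ≤ 3|u + 1| < 3·(ε/3) = ε.

δ = min(1, ε/3)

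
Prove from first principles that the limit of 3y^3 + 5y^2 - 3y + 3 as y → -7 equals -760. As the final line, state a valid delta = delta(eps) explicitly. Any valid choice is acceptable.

Let eps > 0. We want delta > 0 such that 0 < |y + 7| < delta implies |(3y^3 + 5y^2 - 3y + 3) + 760| < eps.
(3y^3 + 5y^2 - 3y + 3) + 760 = 3y^3 + 5y^2 - 3y + 763 = (y + 7)(3y^2 - 16y + 109).
So |(3y^3 + 5y^2 - 3y + 3) + 760| = |y + 7|·|3y^2 - 16y + 109|.
Require delta ≤ 1. Then |y + 7| < 1 gives |y| < 8, and by the triangle inequality |3y^2 - 16y + 109| ≤ 3·8^2 + 16·8 + 109 = 429.
Hence |(3y^3 + 5y^2 - 3y + 3) + 760| ≤ 429|y + 7| < eps provided |y + 7| < eps/429.
Take delta = min(1, eps/429). Then 0 < |y + 7| < delta gives both |y + 7| < 1 and |y + 7| < eps/429, so |(3y^3 + 5y^2 - 3y + 3) + 760| < eps.

delta = min(1, eps/429)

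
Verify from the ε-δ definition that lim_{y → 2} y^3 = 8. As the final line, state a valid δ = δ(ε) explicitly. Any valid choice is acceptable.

Let ε > 0 be given. We seek δ > 0 with 0 < |y − 2| < δ ⇒ |y^3 − 8| < ε.
Factor: y^3 − 8 = (y − 2)(y^2 + 2y + 4), so |y^3 − 8| = |y − 2|·|y^2 + 2y + 4|.
Impose δ ≤ 1 so that |y| < 3; then |y^2 + 2y + 4| ≤ 19.
Hence |y^3 − 8| ≤ 19|y − 2|, which is < ε once |y − 2| < ε/19.
Take δ = min(1, ε/19). If 0 < |y − 2| < δ then both bounds hold and |y^3 − 8| ≤ 19|y − 2| < 19·(ε/19) = ε.

δ = min(1, ε/19)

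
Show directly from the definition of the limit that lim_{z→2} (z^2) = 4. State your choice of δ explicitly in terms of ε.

δ = min(1, ε/5)

Fix ε > 0. We seek δ > 0 with 0 < |z − 2| < δ ⇒ |z^2 − 4| < ε.
Factor: z^2 − 4 = (z − 2)(z + 2), so |z^2 − 4| = |z − 2|·|z + 2|.
Impose δ ≤ 1 so that |z| < 3; then |z + 2| ≤ 5.
Hence |z^2 − 4| ≤ 5|z − 2|, which is < ε once |z − 2| < ε/5.
Take δ = min(1, ε/5). If 0 < |z − 2| < δ then both bounds hold and |z^2 − 4| ≤ 5|z − 2| < 5·(ε/5) = ε.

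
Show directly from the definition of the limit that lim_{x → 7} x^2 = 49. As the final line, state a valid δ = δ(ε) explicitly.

δ = min(1, ε/15)

Suppose ε > 0. We seek δ > 0 with 0 < |x − 7| < δ ⇒ |x^2 − 49| < ε.
Factor: x^2 − 49 = (x − 7)(x + 7), so |x^2 − 49| = |x − 7|·|x + 7|.
Impose δ ≤ 1 so that |x| < 8; then |x + 7| ≤ 15.
Hence |x^2 − 49| ≤ 15|x − 7|, which is < ε once |x − 7| < ε/15.
Take δ = min(1, ε/15). If 0 < |x − 7| < δ then both bounds hold and |x^2 − 49| ≤ 15|x − 7| < 15·(ε/15) = ε.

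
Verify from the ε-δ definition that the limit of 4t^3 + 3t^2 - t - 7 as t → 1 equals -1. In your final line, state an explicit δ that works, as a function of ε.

Let ε > 0. We want δ > 0 such that 0 < |t − 1| < δ implies |(4t^3 + 3t^2 - t - 7) + 1| < ε.
(4t^3 + 3t^2 - t - 7) + 1 = 4t^3 + 3t^2 - t - 6 = (t − 1)(4t^2 + 7t + 6).
So |(4t^3 + 3t^2 - t - 7) + 1| = |t − 1|·|4t^2 + 7t + 6|.
Assume first that |t − 1| < 1, so |t| < 2. Then |4t^2 + 7t + 6| ≤ 4·2^2 + 7·2 + 6 = 36.
Hence |(4t^3 + 3t^2 - t - 7) + 1| ≤ 36|t − 1| < ε provided |t − 1| < ε/36.
Choosing δ = min(1, ε/36) ensures both conditions, hence |(4t^3 + 3t^2 - t - 7) + 1| < ε.

δ = min(1, ε/36)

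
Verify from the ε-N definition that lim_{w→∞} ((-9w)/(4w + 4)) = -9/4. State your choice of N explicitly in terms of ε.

Let ε > 0. We seek N > 0 such that w > N implies |(-9w)/(4w + 4) + 9/4| < ε.
(-9w)/(4w + 4) + 9/4 = (4(-9w) − (-9)(4w + 4)) / (4(4w + 4)) = 36/(4(4w + 4)).
For w > 0 we have 4w + 4 > 4w, so |(-9w)/(4w + 4) + 9/4| = 36/(4(4w + 4)) < 36/(4·4w) = (9/4)/w.
Thus |(-9w)/(4w + 4) + 9/4| < ε whenever w > (9/4)/ε.
Take N = (9/4)/ε. If w > N then |(-9w)/(4w + 4) + 9/4| < (9/4)/w < ε.

N = (9/4)/ε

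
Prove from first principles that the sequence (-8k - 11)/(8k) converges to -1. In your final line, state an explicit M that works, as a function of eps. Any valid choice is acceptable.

Fix eps > 0. For k ≥ 1, |(-8k - 11)/(8k) + 1| = |-88|/(8(8k)) = 88/(8(8k)).
Since 8k ≥ 8k for k ≥ 1, this is ≤ 88/(8·8k) = (11/8)/k.
So |(-8k - 11)/(8k) + 1| < eps whenever k > (11/8)/eps.
Take M = (11/8)/eps. If k > M then |(-8k - 11)/(8k) + 1| ≤ (11/8)/k < eps.

M = (11/8)/eps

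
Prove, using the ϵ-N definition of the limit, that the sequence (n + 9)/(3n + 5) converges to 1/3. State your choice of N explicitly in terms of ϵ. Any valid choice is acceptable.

N = (22/9)/ϵ

Fix ϵ > 0. For n ≥ 1, |(n + 9)/(3n + 5) − (1/3)| = |22|/(3(3n + 5)) = 22/(3(3n + 5)).
Since 3n + 5 ≥ 3n for n ≥ 1, this is ≤ 22/(3·3n) = (22/9)/n.
So |(n + 9)/(3n + 5) − (1/3)| < ϵ whenever n > (22/9)/ϵ.
Take N = (22/9)/ϵ. If n > N then |(n + 9)/(3n + 5) − (1/3)| ≤ (22/9)/n < ϵ.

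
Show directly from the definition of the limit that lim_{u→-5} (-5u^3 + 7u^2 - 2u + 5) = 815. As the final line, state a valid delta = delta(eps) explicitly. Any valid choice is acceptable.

delta = min(1, eps/534)

Suppose eps > 0. We want delta > 0 such that 0 < |u + 5| < delta implies |(-5u^3 + 7u^2 - 2u + 5) − 815| < eps.
(-5u^3 + 7u^2 - 2u + 5) − 815 = -5u^3 + 7u^2 - 2u - 810 = (u + 5)(-5u^2 + 32u - 162).
So |(-5u^3 + 7u^2 - 2u + 5) − 815| = |u + 5|·|-5u^2 + 32u - 162|.
Require delta ≤ 1. Then |u + 5| < 1 gives |u| < 6, and by the triangle inequality |-5u^2 + 32u - 162| ≤ 5·6^2 + 32·6 + 162 = 534.
Hence |(-5u^3 + 7u^2 - 2u + 5) − 815| ≤ 534|u + 5| < eps provided |u + 5| < eps/534.
Choosing delta = min(1, eps/534) ensures both conditions, hence |(-5u^3 + 7u^2 - 2u + 5) − 815| < eps.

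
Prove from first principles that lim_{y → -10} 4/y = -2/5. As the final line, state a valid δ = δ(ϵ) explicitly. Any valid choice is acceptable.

Fix ϵ > 0. We seek δ > 0 such that 0 < |y + 10| < δ implies |4/y + 2/5| < ϵ.
|4/y + 2/5| = 4·|-10 − y|/(10·|y|) = 4|y + 10|/(10|y|).
Restrict δ ≤ 5. Then |y + 10| < 5 gives |y| > 5, so 10|y| > 50.
Then |4/y + 2/5| < 4|y + 10|/50, which is < ϵ when |y + 10| < (25/2)ϵ.
Take δ = min(5, (25/2)ϵ). Then 0 < |y + 10| < δ gives both |y + 10| < 5 and |y + 10| < (25/2)ϵ, so |4/y + 2/5| < ϵ.

δ = min(5, (25/2)ϵ)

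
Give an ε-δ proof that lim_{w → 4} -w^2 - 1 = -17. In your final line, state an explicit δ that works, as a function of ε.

δ = min(1, ε/9)

Fix ε > 0. We want δ > 0 such that 0 < |w − 4| < δ implies |(-w^2 - 1) + 17| < ε.
(-w^2 - 1) + 17 = -w^2 + 16 = (w − 4)(-w - 4).
So |(-w^2 - 1) + 17| = |w − 4|·|-w - 4|.
Assume first that |w − 4| < 1, so |w| < 5. Then |-w - 4| ≤ 5 + 4 = 9.
Hence |(-w^2 - 1) + 17| ≤ 9|w − 4| < ε provided |w − 4| < ε/9.
Choosing δ = min(1, ε/9) ensures both conditions, hence |(-w^2 - 1) + 17| < ε.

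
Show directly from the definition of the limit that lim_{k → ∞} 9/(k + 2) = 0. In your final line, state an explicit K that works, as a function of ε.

Let ε > 0. For k ≥ 1, |9/(k + 2) − 0| = 9/(k + 2) ≤ 9/k.
We need 9/k < ε, i.e. k > 9/ε.
Take K = 9/ε. If k > K then |9/(k + 2)| ≤ 9/k < ε.

K = 9/ε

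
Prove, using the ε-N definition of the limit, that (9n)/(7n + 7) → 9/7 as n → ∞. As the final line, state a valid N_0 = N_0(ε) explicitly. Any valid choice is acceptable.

Suppose ε > 0. For n ≥ 1, |(9n)/(7n + 7) − (9/7)| = |-63|/(7(7n + 7)) = 63/(7(7n + 7)).
Since 7n + 7 ≥ 7n for n ≥ 1, this is ≤ 63/(7·7n) = (9/7)/n.
So |(9n)/(7n + 7) − (9/7)| < ε whenever n > (9/7)/ε.
Take N_0 = (9/7)/ε. If n > N_0 then |(9n)/(7n + 7) − (9/7)| ≤ (9/7)/n < ε.

N_0 = (9/7)/ε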